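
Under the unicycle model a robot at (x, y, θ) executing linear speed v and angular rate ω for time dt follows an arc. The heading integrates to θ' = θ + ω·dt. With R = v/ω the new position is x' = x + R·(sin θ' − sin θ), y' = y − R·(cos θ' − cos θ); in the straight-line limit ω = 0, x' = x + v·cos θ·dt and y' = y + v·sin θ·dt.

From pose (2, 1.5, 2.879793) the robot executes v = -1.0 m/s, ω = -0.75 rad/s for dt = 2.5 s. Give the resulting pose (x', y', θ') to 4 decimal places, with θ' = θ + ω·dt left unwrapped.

(2.7803, -0.5029, 1.0048)

θ' = 2.8798 + -0.75·2.5 = 1.0048
R = v/ω = -1.0/-0.75 = 1.3333
x' = 2 + 1.3333·(sin 1.0048 − sin 2.8798) = 2.7803
y' = 1.5 − 1.3333·(cos 1.0048 − cos 2.8798) = -0.5029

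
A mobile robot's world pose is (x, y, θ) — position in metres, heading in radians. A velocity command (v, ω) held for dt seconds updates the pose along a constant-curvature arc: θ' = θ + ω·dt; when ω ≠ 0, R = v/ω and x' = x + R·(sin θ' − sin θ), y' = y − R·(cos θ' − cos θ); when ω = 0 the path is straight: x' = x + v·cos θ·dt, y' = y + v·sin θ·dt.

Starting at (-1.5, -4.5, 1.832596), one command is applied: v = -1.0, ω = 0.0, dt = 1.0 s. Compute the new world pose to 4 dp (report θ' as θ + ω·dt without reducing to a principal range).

θ' = 1.8326 + 0.0·1.0 = 1.8326
ω = 0 → straight: x' = -1.5 + -1.0·cos(1.8326)·1.0 = -1.2412
y' = -4.5 + -1.0·sin(1.8326)·1.0 = -5.4659

(-1.2412, -5.4659, 1.8326)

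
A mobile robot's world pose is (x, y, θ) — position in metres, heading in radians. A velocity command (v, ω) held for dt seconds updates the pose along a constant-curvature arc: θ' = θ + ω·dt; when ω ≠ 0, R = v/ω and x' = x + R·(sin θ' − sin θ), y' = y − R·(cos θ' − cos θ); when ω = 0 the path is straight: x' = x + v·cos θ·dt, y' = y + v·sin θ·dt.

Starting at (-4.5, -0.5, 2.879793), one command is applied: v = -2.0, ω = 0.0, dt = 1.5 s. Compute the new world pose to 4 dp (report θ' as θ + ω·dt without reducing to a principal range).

θ' = 2.8798 + 0.0·1.5 = 2.8798
ω = 0 → straight: x' = -4.5 + -2.0·cos(2.8798)·1.5 = -1.6022
y' = -0.5 + -2.0·sin(2.8798)·1.5 = -1.2765

(-1.6022, -1.2765, 2.8798)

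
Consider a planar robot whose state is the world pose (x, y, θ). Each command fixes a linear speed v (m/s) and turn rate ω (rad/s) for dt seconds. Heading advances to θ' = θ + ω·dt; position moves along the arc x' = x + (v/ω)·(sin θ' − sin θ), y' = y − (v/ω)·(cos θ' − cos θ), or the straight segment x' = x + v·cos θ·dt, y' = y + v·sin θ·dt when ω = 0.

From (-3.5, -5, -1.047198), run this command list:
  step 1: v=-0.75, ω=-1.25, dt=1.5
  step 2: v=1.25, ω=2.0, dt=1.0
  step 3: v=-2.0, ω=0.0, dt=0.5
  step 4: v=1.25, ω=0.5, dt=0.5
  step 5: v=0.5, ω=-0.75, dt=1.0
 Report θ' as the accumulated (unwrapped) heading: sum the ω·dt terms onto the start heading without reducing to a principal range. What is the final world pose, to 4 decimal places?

(-3.3974, -5.1739, -1.4222)

step 1: θ'=-2.9222 (R=0.6000) → pose (-3.1110, -4.1144, -2.9222)
step 2: θ'=-0.9222 (R=0.6250) → pose (-3.4730, -5.1019, -0.9222)
step 3: θ'=-0.9222 (straight) → pose (-4.0771, -4.3050, -0.9222)
step 4: θ'=-0.6722 (R=2.5000) → pose (-3.6415, -4.7510, -0.6722)
step 5: θ'=-1.4222 (R=-0.6667) → pose (-3.3974, -5.1739, -1.4222)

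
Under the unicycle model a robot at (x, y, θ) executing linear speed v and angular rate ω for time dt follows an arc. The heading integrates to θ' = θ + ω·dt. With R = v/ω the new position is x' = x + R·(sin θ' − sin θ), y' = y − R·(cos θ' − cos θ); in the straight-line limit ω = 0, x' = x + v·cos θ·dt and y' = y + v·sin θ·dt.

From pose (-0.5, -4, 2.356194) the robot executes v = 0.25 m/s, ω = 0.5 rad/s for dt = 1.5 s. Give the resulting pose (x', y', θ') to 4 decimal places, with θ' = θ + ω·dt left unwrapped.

θ' = 2.3562 + 0.5·1.5 = 3.1062
R = v/ω = 0.25/0.5 = 0.5000
x' = -0.5 + 0.5000·(sin 3.1062 − sin 2.3562) = -0.8359
y' = -4 − 0.5000·(cos 3.1062 − cos 2.3562) = -3.8539

(-0.8359, -3.8539, 3.1062)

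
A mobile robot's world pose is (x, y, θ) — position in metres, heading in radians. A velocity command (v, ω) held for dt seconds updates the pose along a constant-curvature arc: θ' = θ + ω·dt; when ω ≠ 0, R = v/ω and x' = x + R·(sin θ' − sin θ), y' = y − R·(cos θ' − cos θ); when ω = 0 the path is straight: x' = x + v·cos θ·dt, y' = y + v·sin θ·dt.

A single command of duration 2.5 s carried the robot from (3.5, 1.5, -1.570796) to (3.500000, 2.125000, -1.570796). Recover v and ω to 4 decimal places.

Δθ = -1.570796 − -1.570796 = 0.000000
ω = Δθ/dt = 0.000000/2.5 = 0.0000
ω = 0 → v = (Δx·cos θ + Δy·sin θ)/dt = -0.2500

v = -0.2500, ω = 0.0000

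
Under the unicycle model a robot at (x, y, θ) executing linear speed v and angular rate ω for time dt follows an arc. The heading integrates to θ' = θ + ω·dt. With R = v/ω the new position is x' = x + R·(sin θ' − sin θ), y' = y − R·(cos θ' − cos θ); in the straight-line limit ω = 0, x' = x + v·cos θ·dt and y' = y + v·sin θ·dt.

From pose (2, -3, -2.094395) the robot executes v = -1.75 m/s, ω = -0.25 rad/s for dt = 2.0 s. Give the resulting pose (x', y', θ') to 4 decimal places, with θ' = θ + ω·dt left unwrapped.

θ' = -2.0944 + -0.25·2.0 = -2.5944
R = v/ω = -1.75/-0.25 = 7.0000
x' = 2 + 7.0000·(sin -2.5944 − sin -2.0944) = 4.4201
y' = -3 − 7.0000·(cos -2.5944 − cos -2.0944) = -0.5221

(4.4201, -0.5221, -2.5944)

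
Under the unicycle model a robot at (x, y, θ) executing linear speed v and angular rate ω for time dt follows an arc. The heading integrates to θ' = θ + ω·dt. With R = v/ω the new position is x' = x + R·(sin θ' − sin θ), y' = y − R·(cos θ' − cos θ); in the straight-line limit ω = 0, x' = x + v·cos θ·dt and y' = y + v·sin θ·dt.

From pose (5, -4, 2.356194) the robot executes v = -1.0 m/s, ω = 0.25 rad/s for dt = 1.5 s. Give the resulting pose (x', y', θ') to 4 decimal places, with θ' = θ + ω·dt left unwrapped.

θ' = 2.3562 + 0.25·1.5 = 2.7312
R = v/ω = -1.0/0.25 = -4.0000
x' = 5 + -4.0000·(sin 2.7312 − sin 2.3562) = 6.2325
y' = -4 − -4.0000·(cos 2.7312 − cos 2.3562) = -4.8394

(6.2325, -4.8394, 2.7312)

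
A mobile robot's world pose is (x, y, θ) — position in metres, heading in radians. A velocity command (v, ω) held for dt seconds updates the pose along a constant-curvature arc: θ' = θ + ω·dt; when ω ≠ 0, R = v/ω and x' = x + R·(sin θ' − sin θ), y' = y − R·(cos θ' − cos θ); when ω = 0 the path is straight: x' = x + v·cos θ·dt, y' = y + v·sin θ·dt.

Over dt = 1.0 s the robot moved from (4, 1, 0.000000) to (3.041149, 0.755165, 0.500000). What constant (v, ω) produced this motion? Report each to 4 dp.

Δθ = 0.500000 − 0.000000 = 0.500000
ω = Δθ/dt = 0.500000/1.0 = 0.5000
R = Δx/(sin θ' − sin θ) = -2.0000
v = R·ω = -2.0000·0.5000 = -1.0000

v = -1.0000, ω = 0.5000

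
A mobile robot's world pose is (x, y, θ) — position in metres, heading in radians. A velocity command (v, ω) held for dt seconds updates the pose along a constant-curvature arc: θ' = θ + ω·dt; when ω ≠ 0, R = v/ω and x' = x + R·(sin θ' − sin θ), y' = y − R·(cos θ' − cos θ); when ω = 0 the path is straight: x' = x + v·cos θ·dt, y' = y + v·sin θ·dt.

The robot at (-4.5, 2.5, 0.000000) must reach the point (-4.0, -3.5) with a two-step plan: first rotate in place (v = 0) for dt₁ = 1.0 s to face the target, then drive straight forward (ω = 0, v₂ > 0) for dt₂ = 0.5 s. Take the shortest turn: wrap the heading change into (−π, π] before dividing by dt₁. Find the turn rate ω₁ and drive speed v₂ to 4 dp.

heading to target = atan2(-3.5−2.5, -4−-4.5) = -1.4877
Δθ = wrap(-1.4877 − 0.0000) = -1.4877; ω₁ = Δθ/dt₁ = -1.4877
distance = √((-4−-4.5)² + (-3.5−2.5)²) = 6.0208; v₂ = distance/dt₂ = 12.0416

ω₁ = -1.4877, v₂ = 12.0416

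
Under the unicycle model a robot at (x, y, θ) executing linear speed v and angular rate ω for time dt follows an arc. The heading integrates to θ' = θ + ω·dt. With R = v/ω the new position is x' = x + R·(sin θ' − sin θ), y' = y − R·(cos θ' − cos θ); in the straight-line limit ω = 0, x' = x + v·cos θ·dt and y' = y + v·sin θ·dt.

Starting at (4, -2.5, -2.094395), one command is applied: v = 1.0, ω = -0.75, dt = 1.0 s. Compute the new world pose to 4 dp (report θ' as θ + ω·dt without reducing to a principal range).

θ' = -2.0944 + -0.75·1.0 = -2.8444
R = v/ω = 1.0/-0.75 = -1.3333
x' = 4 + -1.3333·(sin -2.8444 − sin -2.0944) = 3.2358
y' = -2.5 − -1.3333·(cos -2.8444 − cos -2.0944) = -3.1082

(3.2358, -3.1082, -2.8444)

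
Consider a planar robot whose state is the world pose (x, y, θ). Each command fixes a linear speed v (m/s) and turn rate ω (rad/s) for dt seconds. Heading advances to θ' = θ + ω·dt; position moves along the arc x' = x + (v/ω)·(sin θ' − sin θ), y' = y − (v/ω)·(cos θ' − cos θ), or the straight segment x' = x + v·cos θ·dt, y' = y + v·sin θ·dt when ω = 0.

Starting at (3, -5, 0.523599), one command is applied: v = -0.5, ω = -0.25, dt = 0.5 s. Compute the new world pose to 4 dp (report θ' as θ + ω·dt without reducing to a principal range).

(2.7763, -5.1112, 0.3986)

θ' = 0.5236 + -0.25·0.5 = 0.3986
R = v/ω = -0.5/-0.25 = 2.0000
x' = 3 + 2.0000·(sin 0.3986 − sin 0.5236) = 2.7763
y' = -5 − 2.0000·(cos 0.3986 − cos 0.5236) = -5.1112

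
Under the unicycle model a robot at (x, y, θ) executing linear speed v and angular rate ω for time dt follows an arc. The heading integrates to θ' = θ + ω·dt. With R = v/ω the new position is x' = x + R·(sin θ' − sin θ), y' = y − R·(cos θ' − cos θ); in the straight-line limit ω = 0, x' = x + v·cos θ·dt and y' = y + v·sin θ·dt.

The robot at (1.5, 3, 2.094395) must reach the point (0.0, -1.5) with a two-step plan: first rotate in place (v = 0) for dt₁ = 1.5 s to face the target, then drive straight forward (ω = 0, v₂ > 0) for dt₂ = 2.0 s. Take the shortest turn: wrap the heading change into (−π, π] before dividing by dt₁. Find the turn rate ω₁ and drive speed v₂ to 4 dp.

heading to target = atan2(-1.5−3, 0−1.5) = -1.8925
Δθ = wrap(-1.8925 − 2.0944) = 2.2962; ω₁ = Δθ/dt₁ = 1.5308
distance = √((0−1.5)² + (-1.5−3)²) = 4.7434; v₂ = distance/dt₂ = 2.3717

ω₁ = 1.5308, v₂ = 2.3717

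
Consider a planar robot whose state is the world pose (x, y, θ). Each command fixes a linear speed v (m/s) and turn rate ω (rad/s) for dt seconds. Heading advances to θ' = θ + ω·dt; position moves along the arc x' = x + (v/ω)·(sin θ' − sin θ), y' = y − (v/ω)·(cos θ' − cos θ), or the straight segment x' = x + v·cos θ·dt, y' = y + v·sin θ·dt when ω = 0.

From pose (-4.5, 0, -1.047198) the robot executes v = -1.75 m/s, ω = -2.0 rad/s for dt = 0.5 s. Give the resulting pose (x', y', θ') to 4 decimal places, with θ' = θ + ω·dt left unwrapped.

θ' = -1.0472 + -2.0·0.5 = -2.0472
R = v/ω = -1.75/-2.0 = 0.8750
x' = -4.5 + 0.8750·(sin -2.0472 − sin -1.0472) = -4.5198
y' = 0 − 0.8750·(cos -2.0472 − cos -1.0472) = 0.8388

(-4.5198, 0.8388, -2.0472)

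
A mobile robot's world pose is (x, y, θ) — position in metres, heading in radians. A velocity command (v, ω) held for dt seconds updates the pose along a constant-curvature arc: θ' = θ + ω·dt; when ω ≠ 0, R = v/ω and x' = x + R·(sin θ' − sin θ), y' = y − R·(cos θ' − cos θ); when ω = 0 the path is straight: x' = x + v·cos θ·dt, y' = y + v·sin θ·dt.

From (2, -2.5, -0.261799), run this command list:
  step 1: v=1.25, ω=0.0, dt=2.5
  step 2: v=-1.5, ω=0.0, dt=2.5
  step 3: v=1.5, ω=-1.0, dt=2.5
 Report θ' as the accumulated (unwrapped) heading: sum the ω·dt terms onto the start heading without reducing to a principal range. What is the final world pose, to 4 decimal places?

(1.5642, -5.1802, -2.7618)

step 1: θ'=-0.2618 (straight) → pose (5.0185, -3.3088, -0.2618)
step 2: θ'=-0.2618 (straight) → pose (1.3963, -2.3382, -0.2618)
step 3: θ'=-2.7618 (R=-1.5000) → pose (1.5642, -5.1802, -2.7618)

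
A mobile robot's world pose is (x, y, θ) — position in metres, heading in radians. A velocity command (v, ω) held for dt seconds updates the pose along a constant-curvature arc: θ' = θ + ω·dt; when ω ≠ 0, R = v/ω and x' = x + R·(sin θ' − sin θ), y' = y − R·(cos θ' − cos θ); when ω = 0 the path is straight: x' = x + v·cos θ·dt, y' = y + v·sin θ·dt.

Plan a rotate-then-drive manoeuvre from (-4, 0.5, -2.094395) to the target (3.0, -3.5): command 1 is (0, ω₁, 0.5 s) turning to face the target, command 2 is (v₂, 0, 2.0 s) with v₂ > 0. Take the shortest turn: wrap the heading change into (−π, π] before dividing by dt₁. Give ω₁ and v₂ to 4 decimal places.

ω₁ = 3.1505, v₂ = 4.0311

heading to target = atan2(-3.5−0.5, 3−-4) = -0.5191
Δθ = wrap(-0.5191 − -2.0944) = 1.5752; ω₁ = Δθ/dt₁ = 3.1505
distance = √((3−-4)² + (-3.5−0.5)²) = 8.0623; v₂ = distance/dt₂ = 4.0311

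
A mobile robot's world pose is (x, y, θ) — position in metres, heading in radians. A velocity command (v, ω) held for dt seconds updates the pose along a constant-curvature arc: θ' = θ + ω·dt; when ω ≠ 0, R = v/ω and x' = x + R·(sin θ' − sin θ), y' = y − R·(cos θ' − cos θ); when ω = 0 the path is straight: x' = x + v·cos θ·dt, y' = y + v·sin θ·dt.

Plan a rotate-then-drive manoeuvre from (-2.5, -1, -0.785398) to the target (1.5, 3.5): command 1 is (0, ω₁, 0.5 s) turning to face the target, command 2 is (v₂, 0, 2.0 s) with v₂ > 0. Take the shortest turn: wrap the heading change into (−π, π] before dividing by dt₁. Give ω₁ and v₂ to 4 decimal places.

heading to target = atan2(3.5−-1, 1.5−-2.5) = 0.8442
Δθ = wrap(0.8442 − -0.7854) = 1.6296; ω₁ = Δθ/dt₁ = 3.2591
distance = √((1.5−-2.5)² + (3.5−-1)²) = 6.0208; v₂ = distance/dt₂ = 3.0104

ω₁ = 3.2591, v₂ = 3.0104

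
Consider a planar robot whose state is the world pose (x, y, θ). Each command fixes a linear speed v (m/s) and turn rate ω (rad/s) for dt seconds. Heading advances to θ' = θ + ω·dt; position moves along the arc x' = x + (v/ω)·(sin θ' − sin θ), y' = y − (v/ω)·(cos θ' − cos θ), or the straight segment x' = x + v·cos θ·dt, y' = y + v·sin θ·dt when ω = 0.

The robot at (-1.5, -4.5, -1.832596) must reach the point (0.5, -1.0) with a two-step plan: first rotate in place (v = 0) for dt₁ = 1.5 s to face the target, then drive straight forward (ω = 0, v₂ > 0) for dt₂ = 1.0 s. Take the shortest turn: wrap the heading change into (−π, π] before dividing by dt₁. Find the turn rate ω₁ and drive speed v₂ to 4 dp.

ω₁ = 1.9228, v₂ = 4.0311

heading to target = atan2(-1−-4.5, 0.5−-1.5) = 1.0517
Δθ = wrap(1.0517 − -1.8326) = 2.8842; ω₁ = Δθ/dt₁ = 1.9228
distance = √((0.5−-1.5)² + (-1−-4.5)²) = 4.0311; v₂ = distance/dt₂ = 4.0311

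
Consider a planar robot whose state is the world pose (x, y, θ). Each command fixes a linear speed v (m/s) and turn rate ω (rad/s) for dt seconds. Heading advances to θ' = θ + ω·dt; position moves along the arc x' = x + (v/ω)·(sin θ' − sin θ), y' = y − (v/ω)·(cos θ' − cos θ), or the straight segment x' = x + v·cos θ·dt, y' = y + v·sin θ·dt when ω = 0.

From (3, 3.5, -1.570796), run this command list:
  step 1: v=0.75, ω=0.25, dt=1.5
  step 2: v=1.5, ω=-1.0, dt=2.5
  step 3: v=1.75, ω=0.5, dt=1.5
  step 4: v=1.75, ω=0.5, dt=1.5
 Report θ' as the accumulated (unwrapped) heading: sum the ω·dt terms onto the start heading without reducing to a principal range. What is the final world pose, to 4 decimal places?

(-3.6570, -0.3520, -2.1958)

step 1: θ'=-1.1958 (R=3.0000) → pose (3.2085, 2.4012, -1.1958)
step 2: θ'=-3.6958 (R=-1.5000) → pose (1.0233, 0.5763, -3.6958)
step 3: θ'=-2.9458 (R=3.5000) → pose (-1.4995, 1.0333, -2.9458)
step 4: θ'=-2.1958 (R=3.5000) → pose (-3.6570, -0.3520, -2.1958)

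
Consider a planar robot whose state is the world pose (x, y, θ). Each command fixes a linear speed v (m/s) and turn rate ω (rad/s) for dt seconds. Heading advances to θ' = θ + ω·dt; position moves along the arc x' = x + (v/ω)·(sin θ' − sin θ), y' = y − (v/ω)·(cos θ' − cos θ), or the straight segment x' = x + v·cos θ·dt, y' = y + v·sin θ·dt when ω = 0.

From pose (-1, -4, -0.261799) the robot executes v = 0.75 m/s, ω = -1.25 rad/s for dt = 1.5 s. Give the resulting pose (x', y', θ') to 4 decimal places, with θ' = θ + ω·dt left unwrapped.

θ' = -0.2618 + -1.25·1.5 = -2.1368
R = v/ω = 0.75/-1.25 = -0.6000
x' = -1 + -0.6000·(sin -2.1368 − sin -0.2618) = -0.6489
y' = -4 − -0.6000·(cos -2.1368 − cos -0.2618) = -4.9013

(-0.6489, -4.9013, -2.1368)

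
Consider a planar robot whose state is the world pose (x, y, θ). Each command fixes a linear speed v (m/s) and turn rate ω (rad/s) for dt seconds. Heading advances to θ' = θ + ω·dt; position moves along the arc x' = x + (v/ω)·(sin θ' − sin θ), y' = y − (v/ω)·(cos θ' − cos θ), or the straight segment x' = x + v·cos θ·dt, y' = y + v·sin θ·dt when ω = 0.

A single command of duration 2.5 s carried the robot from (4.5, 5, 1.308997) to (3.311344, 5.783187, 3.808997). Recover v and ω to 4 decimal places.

Δθ = 3.808997 − 1.308997 = 2.500000
ω = Δθ/dt = 2.500000/2.5 = 1.0000
R = Δx/(sin θ' − sin θ) = 0.7500
v = R·ω = 0.7500·1.0000 = 0.7500

v = 0.7500, ω = 1.0000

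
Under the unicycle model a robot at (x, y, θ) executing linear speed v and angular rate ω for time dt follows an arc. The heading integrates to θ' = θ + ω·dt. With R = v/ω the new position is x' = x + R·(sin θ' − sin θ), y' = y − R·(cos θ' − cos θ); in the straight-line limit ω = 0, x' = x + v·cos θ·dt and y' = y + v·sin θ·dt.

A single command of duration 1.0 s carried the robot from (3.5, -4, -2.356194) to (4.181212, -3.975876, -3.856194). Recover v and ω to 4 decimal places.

Δθ = -3.856194 − -2.356194 = -1.500000
ω = Δθ/dt = -1.500000/1.0 = -1.5000
R = Δx/(sin θ' − sin θ) = 0.5000
v = R·ω = 0.5000·-1.5000 = -0.7500

v = -0.7500, ω = -1.5000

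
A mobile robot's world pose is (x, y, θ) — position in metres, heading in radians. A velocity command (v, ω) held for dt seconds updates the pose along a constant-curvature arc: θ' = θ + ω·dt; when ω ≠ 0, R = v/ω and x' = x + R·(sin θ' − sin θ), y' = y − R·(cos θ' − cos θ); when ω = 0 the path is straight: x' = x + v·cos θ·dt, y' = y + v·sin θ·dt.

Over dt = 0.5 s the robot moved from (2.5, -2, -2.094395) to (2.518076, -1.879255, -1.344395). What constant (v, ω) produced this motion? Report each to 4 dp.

Δθ = -1.344395 − -2.094395 = 0.750000
ω = Δθ/dt = 0.750000/0.5 = 1.5000
R = −Δy/(cos θ' − cos θ) = -0.1667
v = R·ω = -0.1667·1.5000 = -0.2500

v = -0.2500, ω = 1.5000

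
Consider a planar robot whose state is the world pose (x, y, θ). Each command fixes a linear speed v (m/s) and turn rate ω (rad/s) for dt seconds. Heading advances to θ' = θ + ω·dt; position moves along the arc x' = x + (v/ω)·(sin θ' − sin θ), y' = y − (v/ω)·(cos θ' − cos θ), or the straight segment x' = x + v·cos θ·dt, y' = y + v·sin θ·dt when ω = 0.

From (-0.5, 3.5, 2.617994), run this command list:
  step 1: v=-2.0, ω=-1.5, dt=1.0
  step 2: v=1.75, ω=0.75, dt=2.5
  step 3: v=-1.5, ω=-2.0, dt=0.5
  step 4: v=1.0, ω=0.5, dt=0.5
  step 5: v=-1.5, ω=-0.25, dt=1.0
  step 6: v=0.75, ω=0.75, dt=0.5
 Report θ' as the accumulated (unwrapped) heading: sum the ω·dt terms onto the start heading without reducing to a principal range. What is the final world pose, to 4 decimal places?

(-0.8419, 4.1099, 2.3680)

step 1: θ'=1.1180 (R=1.3333) → pose (0.0323, 1.7620, 1.1180)
step 2: θ'=2.9930 (R=2.3333) → pose (-1.7204, 5.0904, 2.9930)
step 3: θ'=1.9930 (R=0.7500) → pose (-1.1473, 4.6560, 1.9930)
step 4: θ'=2.2430 (R=2.0000) → pose (-1.4068, 5.0819, 2.2430)
step 5: θ'=1.9930 (R=6.0000) → pose (-0.6284, 3.8042, 1.9930)
step 6: θ'=2.3680 (R=1.0000) → pose (-0.8419, 4.1099, 2.3680)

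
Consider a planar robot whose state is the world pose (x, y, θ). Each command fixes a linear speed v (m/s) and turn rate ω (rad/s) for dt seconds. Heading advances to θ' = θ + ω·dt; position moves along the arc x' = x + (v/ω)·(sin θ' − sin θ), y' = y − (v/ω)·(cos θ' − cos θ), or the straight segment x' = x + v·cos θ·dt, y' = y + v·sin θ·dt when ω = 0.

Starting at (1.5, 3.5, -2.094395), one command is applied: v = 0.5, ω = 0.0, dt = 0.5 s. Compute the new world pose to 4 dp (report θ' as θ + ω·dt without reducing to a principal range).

θ' = -2.0944 + 0.0·0.5 = -2.0944
ω = 0 → straight: x' = 1.5 + 0.5·cos(-2.0944)·0.5 = 1.3750
y' = 3.5 + 0.5·sin(-2.0944)·0.5 = 3.2835

(1.3750, 3.2835, -2.0944)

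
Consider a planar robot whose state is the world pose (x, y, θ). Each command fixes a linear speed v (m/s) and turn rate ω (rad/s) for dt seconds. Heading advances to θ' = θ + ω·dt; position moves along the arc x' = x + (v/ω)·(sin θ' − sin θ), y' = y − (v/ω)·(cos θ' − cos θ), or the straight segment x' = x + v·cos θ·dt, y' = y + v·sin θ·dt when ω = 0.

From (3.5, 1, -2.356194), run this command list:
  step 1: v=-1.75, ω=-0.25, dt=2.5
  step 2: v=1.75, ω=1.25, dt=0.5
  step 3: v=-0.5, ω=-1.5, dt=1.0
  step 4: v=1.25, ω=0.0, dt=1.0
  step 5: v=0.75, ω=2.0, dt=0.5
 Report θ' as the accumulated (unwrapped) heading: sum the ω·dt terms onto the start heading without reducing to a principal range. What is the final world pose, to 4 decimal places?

step 1: θ'=-2.9812 (R=7.0000) → pose (7.3318, 2.9604, -2.9812)
step 2: θ'=-2.3562 (R=1.4000) → pose (6.5654, 2.5683, -2.3562)
step 3: θ'=-3.8562 (R=0.3333) → pose (7.0196, 2.5844, -3.8562)
step 4: θ'=-3.8562 (straight) → pose (6.0754, 3.4035, -3.8562)
step 5: θ'=-2.8562 (R=0.3750) → pose (5.7240, 3.4801, -2.8562)

(5.7240, 3.4801, -2.8562)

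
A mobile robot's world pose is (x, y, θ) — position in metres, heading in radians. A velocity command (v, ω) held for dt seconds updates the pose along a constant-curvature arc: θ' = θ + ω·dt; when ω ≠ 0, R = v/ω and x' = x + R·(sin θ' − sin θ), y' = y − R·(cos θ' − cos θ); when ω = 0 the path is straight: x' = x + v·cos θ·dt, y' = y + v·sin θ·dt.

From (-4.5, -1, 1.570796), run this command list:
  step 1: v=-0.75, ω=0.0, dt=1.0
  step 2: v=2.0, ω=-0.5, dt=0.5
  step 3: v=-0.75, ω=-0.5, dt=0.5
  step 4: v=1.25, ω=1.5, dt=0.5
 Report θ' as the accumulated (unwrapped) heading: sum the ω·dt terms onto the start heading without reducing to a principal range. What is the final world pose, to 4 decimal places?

step 1: θ'=1.5708 (straight) → pose (-4.5000, -1.7500, 1.5708)
step 2: θ'=1.3208 (R=-4.0000) → pose (-4.3756, -0.7604, 1.3208)
step 3: θ'=1.0708 (R=1.5000) → pose (-4.5126, -1.1084, 1.0708)
step 4: θ'=1.8208 (R=0.8333) → pose (-4.4365, -0.5027, 1.8208)

(-4.4365, -0.5027, 1.8208)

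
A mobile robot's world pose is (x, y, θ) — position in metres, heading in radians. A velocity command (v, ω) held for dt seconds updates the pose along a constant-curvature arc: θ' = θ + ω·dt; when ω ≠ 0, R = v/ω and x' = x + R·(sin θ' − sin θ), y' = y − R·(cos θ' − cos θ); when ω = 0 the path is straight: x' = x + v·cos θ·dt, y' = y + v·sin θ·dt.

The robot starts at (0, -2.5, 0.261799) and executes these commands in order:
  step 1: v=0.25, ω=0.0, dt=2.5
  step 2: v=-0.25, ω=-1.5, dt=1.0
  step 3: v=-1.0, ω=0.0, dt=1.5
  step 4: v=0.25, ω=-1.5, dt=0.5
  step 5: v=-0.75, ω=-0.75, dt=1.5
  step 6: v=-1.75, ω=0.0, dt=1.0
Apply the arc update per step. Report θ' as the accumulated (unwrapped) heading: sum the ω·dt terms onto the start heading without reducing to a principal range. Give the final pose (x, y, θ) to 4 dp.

(2.5432, -0.2920, -3.1132)

step 1: θ'=0.2618 (straight) → pose (0.6037, -2.3382, 0.2618)
step 2: θ'=-1.2382 (R=0.1667) → pose (0.4030, -2.2317, -1.2382)
step 3: θ'=-1.2382 (straight) → pose (-0.0867, -0.8139, -1.2382)
step 4: θ'=-1.9882 (R=-0.1667) → pose (-0.0919, -0.9359, -1.9882)
step 5: θ'=-3.1132 (R=1.0000) → pose (0.7939, -0.3416, -3.1132)
step 6: θ'=-3.1132 (straight) → pose (2.5432, -0.2920, -3.1132)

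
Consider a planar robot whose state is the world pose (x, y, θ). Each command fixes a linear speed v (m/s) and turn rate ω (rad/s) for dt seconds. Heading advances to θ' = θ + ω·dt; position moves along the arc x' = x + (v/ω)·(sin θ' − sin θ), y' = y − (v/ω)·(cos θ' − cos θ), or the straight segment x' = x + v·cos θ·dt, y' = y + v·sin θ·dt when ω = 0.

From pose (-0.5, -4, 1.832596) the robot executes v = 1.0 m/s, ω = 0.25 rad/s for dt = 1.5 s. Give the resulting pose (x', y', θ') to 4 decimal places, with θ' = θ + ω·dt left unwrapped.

θ' = 1.8326 + 0.25·1.5 = 2.2076
R = v/ω = 1.0/0.25 = 4.0000
x' = -0.5 + 4.0000·(sin 2.2076 − sin 1.8326) = -1.1477
y' = -4 − 4.0000·(cos 2.2076 − cos 1.8326) = -2.6568

(-1.1477, -2.6568, 2.2076)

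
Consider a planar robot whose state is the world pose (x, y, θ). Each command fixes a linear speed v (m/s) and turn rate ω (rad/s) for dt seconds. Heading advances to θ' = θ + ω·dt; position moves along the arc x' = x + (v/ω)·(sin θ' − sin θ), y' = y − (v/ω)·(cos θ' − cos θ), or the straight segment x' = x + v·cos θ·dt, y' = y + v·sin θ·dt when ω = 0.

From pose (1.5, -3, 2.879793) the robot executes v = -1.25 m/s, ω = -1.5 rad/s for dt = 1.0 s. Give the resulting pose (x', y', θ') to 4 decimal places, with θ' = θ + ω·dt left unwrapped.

(2.1025, -3.9631, 1.3798)

θ' = 2.8798 + -1.5·1.0 = 1.3798
R = v/ω = -1.25/-1.5 = 0.8333
x' = 1.5 + 0.8333·(sin 1.3798 − sin 2.8798) = 2.1025
y' = -3 − 0.8333·(cos 1.3798 − cos 2.8798) = -3.9631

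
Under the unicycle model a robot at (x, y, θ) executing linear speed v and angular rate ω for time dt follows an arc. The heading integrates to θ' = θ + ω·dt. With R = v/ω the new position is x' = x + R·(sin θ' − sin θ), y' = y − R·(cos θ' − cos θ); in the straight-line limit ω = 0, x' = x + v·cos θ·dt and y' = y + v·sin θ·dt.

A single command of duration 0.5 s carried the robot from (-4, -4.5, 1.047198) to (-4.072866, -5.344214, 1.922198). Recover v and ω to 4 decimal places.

v = -1.7500, ω = 1.7500

Δθ = 1.922198 − 1.047198 = 0.875000
ω = Δθ/dt = 0.875000/0.5 = 1.7500
R = −Δy/(cos θ' − cos θ) = -1.0000
v = R·ω = -1.0000·1.7500 = -1.7500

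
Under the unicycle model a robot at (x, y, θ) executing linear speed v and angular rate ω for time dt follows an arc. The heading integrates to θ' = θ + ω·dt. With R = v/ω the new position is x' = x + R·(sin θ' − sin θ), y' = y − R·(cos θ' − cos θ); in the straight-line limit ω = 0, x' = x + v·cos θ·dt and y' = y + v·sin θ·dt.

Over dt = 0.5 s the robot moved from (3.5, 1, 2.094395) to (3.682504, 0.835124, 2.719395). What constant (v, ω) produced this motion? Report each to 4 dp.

Δθ = 2.719395 − 2.094395 = 0.625000
ω = Δθ/dt = 0.625000/0.5 = 1.2500
R = Δx/(sin θ' − sin θ) = -0.4000
v = R·ω = -0.4000·1.2500 = -0.5000

v = -0.5000, ω = 1.2500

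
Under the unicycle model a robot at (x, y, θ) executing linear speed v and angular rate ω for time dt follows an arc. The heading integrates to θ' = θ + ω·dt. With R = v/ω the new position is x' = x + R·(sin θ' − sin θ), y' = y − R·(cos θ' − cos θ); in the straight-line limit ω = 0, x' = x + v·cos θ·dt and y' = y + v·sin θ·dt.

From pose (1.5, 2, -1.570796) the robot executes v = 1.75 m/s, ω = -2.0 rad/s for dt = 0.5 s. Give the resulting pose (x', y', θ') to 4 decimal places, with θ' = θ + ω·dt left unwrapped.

θ' = -1.5708 + -2.0·0.5 = -2.5708
R = v/ω = 1.75/-2.0 = -0.8750
x' = 1.5 + -0.8750·(sin -2.5708 − sin -1.5708) = 1.0978
y' = 2 − -0.8750·(cos -2.5708 − cos -1.5708) = 1.2637

(1.0978, 1.2637, -2.5708)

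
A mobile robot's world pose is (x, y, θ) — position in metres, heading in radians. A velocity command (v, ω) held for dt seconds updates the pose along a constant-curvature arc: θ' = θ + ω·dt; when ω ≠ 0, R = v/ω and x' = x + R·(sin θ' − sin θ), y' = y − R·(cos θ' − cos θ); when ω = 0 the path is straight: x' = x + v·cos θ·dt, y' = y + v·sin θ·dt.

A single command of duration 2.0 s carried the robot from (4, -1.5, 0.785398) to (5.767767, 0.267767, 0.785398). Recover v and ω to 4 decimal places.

Δθ = 0.785398 − 0.785398 = 0.000000
ω = Δθ/dt = 0.000000/2.0 = 0.0000
ω = 0 → v = (Δx·cos θ + Δy·sin θ)/dt = 1.2500

v = 1.2500, ω = 0.0000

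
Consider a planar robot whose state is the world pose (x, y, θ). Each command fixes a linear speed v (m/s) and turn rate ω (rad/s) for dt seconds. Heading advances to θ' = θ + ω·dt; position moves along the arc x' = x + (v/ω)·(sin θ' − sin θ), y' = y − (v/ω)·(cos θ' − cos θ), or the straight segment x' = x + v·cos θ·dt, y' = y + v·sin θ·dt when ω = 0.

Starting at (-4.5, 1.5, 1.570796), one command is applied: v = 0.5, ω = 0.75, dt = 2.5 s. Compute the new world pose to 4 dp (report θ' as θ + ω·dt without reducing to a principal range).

θ' = 1.5708 + 0.75·2.5 = 3.4458
R = v/ω = 0.5/0.75 = 0.6667
x' = -4.5 + 0.6667·(sin 3.4458 − sin 1.5708) = -5.3664
y' = 1.5 − 0.6667·(cos 3.4458 − cos 1.5708) = 2.1361

(-5.3664, 2.1361, 3.4458)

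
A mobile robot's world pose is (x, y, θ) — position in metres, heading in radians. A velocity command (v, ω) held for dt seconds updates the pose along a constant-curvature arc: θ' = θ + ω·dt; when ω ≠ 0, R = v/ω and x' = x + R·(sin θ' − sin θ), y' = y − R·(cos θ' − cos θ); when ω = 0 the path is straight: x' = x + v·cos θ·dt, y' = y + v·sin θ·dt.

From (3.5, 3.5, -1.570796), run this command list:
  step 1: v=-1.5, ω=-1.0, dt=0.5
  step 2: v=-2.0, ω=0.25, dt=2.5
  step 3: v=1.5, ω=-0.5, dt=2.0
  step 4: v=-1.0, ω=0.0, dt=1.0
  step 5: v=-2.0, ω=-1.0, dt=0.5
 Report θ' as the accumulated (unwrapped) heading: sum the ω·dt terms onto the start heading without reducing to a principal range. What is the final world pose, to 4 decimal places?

step 1: θ'=-2.0708 (R=1.5000) → pose (3.6836, 4.2191, -2.0708)
step 2: θ'=-1.4458 (R=-8.0000) → pose (4.6005, 9.0519, -1.4458)
step 3: θ'=-2.4458 (R=-3.0000) → pose (3.5469, 6.3753, -2.4458)
step 4: θ'=-2.4458 (straight) → pose (4.3145, 7.0163, -2.4458)
step 5: θ'=-2.9458 (R=2.0000) → pose (5.2074, 7.4430, -2.9458)

(5.2074, 7.4430, -2.9458)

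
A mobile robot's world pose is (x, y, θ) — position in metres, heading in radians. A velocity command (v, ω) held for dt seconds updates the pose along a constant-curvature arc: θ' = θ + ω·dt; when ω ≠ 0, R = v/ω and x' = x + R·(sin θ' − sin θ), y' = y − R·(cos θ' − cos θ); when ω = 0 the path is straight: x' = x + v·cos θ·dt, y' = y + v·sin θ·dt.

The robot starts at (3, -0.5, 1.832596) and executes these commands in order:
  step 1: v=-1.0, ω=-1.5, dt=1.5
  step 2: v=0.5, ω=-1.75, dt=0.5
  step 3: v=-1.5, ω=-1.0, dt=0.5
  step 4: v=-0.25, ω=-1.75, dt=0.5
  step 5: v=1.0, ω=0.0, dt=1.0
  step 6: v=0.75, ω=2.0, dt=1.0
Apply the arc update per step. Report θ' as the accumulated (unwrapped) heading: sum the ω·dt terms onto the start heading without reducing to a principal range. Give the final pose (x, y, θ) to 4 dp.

(1.3472, -1.7118, -0.6674)

step 1: θ'=-0.4174 (R=0.6667) → pose (2.0858, -1.2820, -0.4174)
step 2: θ'=-1.2924 (R=-0.2857) → pose (2.2447, -1.4646, -1.2924)
step 3: θ'=-1.7924 (R=1.5000) → pose (2.2236, -0.7227, -1.7924)
step 4: θ'=-2.6674 (R=0.1429) → pose (2.2977, -0.6270, -2.6674)
step 5: θ'=-2.6674 (straight) → pose (1.4081, -1.0837, -2.6674)
step 6: θ'=-0.6674 (R=0.3750) → pose (1.3472, -1.7118, -0.6674)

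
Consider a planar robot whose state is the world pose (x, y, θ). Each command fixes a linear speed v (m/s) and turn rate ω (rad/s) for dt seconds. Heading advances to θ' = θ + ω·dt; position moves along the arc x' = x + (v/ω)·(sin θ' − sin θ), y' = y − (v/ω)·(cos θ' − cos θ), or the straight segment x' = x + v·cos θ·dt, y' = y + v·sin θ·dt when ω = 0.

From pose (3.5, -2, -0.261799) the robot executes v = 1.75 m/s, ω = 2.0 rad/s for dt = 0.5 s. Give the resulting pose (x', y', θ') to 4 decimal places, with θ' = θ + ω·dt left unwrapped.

θ' = -0.2618 + 2.0·0.5 = 0.7382
R = v/ω = 1.75/2.0 = 0.8750
x' = 3.5 + 0.8750·(sin 0.7382 − sin -0.2618) = 4.3153
y' = -2 − 0.8750·(cos 0.7382 − cos -0.2618) = -1.8020

(4.3153, -1.8020, 0.7382)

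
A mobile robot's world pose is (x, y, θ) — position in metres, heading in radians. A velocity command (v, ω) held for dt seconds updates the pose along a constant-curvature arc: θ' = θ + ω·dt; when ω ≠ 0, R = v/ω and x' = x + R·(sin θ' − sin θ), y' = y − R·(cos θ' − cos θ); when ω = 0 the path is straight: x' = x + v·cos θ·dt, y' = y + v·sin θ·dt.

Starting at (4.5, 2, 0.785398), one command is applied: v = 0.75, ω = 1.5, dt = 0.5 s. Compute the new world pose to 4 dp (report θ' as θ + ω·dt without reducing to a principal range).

(4.6461, 2.3359, 1.5354)

θ' = 0.7854 + 1.5·0.5 = 1.5354
R = v/ω = 0.75/1.5 = 0.5000
x' = 4.5 + 0.5000·(sin 1.5354 − sin 0.7854) = 4.6461
y' = 2 − 0.5000·(cos 1.5354 − cos 0.7854) = 2.3359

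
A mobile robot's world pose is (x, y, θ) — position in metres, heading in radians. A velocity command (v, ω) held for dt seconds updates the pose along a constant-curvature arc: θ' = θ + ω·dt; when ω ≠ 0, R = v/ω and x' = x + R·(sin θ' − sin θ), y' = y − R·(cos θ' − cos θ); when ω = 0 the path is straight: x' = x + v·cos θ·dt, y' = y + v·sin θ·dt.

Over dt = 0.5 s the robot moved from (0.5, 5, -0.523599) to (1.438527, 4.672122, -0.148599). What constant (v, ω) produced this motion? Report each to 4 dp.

Δθ = -0.148599 − -0.523599 = 0.375000
ω = Δθ/dt = 0.375000/0.5 = 0.7500
R = Δx/(sin θ' − sin θ) = 2.6667
v = R·ω = 2.6667·0.7500 = 2.0000

v = 2.0000, ω = 0.7500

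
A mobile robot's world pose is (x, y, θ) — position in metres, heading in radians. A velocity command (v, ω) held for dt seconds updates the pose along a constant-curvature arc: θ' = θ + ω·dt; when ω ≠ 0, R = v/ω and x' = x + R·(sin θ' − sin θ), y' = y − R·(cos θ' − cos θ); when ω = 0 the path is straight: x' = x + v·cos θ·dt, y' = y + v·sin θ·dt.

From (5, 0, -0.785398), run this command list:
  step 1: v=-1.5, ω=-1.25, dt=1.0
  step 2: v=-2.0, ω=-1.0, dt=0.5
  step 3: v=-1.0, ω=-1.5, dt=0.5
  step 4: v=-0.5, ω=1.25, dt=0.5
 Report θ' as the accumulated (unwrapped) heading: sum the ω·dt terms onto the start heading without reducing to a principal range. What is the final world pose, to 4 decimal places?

(6.1421, 2.2869, -2.6604)

step 1: θ'=-2.0354 (R=1.2000) → pose (4.7757, 1.3862, -2.0354)
step 2: θ'=-2.5354 (R=2.0000) → pose (5.4242, 2.1337, -2.5354)
step 3: θ'=-3.2854 (R=0.6667) → pose (5.8996, 2.2456, -3.2854)
step 4: θ'=-2.6604 (R=-0.4000) → pose (6.1421, 2.2869, -2.6604)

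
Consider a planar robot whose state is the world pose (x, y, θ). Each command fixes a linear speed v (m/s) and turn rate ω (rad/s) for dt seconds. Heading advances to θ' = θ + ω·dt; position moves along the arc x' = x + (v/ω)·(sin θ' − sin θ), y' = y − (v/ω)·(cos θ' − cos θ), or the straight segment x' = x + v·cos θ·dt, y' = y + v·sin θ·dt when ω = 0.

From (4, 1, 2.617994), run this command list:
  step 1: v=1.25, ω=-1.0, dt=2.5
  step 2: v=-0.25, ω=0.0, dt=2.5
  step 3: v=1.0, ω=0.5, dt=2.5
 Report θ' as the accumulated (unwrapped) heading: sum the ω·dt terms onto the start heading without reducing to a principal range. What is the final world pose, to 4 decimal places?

(5.5808, 4.8335, 1.3680)

step 1: θ'=0.1180 (R=-1.2500) → pose (4.4778, 3.3238, 0.1180)
step 2: θ'=0.1180 (straight) → pose (3.8572, 3.2503, 0.1180)
step 3: θ'=1.3680 (R=2.0000) → pose (5.5808, 4.8335, 1.3680)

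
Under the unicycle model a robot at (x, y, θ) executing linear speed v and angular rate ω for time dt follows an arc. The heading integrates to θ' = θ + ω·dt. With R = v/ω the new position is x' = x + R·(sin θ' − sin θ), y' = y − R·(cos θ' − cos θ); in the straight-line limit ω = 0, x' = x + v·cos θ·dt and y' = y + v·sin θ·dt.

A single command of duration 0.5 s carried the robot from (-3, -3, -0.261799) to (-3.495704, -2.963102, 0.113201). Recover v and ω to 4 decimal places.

Δθ = 0.113201 − -0.261799 = 0.375000
ω = Δθ/dt = 0.375000/0.5 = 0.7500
R = Δx/(sin θ' − sin θ) = -1.3333
v = R·ω = -1.3333·0.7500 = -1.0000

v = -1.0000, ω = 0.7500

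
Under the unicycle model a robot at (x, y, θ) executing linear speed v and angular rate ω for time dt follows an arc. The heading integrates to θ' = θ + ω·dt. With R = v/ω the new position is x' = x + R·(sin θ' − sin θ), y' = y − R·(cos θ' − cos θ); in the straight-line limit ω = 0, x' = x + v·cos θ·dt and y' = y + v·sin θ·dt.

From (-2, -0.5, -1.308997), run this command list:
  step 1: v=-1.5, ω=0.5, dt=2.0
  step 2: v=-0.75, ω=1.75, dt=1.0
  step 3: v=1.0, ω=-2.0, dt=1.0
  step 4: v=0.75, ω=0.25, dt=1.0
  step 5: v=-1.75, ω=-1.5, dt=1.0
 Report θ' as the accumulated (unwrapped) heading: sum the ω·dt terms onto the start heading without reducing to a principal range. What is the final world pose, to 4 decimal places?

step 1: θ'=-0.3090 (R=-3.0000) → pose (-3.9855, 1.5815, -0.3090)
step 2: θ'=1.4410 (R=-0.4286) → pose (-4.5408, 1.2287, 1.4410)
step 3: θ'=-0.5590 (R=-0.5000) → pose (-3.7798, 1.5878, -0.5590)
step 4: θ'=-0.3090 (R=3.0000) → pose (-3.1011, 1.2733, -0.3090)
step 5: θ'=-1.8090 (R=1.1667) → pose (-3.8800, 2.6600, -1.8090)

(-3.8800, 2.6600, -1.8090)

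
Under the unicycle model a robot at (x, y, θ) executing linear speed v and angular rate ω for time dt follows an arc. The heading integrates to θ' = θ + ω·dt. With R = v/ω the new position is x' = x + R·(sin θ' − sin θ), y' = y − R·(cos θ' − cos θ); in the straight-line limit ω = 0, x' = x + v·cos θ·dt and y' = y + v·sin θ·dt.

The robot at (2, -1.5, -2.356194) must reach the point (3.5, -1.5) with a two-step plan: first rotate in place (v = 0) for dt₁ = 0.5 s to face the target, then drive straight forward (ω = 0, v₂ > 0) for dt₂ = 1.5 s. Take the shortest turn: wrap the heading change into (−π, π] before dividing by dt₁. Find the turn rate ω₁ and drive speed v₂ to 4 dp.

ω₁ = 4.7124, v₂ = 1.0000

heading to target = atan2(-1.5−-1.5, 3.5−2) = 0.0000
Δθ = wrap(0.0000 − -2.3562) = 2.3562; ω₁ = Δθ/dt₁ = 4.7124
distance = √((3.5−2)² + (-1.5−-1.5)²) = 1.5000; v₂ = distance/dt₂ = 1.0000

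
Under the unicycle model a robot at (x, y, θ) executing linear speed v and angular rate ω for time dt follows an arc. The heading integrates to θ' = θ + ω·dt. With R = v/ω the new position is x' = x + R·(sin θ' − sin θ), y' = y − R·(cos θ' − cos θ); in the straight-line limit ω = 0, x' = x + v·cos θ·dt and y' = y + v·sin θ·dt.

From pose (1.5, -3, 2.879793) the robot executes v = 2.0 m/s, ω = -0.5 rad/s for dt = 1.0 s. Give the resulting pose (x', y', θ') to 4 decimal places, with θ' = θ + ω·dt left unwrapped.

(-0.2256, -2.0307, 2.3798)

θ' = 2.8798 + -0.5·1.0 = 2.3798
R = v/ω = 2.0/-0.5 = -4.0000
x' = 1.5 + -4.0000·(sin 2.3798 − sin 2.8798) = -0.2256
y' = -3 − -4.0000·(cos 2.3798 − cos 2.8798) = -2.0307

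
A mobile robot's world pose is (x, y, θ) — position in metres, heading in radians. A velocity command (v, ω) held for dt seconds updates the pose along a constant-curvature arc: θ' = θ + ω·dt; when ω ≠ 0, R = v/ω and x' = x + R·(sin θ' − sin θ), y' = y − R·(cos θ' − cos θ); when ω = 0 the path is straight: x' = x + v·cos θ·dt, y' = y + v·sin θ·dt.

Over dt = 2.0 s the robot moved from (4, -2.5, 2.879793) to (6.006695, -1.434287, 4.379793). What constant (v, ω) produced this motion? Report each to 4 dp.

Δθ = 4.379793 − 2.879793 = 1.500000
ω = Δθ/dt = 1.500000/2.0 = 0.7500
R = Δx/(sin θ' − sin θ) = -1.6667
v = R·ω = -1.6667·0.7500 = -1.2500

v = -1.2500, ω = 0.7500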